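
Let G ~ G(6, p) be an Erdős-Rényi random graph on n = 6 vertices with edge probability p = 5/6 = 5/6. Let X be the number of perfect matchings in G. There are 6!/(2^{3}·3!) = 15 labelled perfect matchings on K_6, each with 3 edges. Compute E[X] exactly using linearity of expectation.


K_6 has 6!/(2^{3}·3!) = 15 labelled perfect matchings.
For each such perfect matching H, let X_H = 1 if all 3 edges of H are present in G. Then P[X_H = 1] = p^{3} = (5/6)^{3} = 125/216.
By linearity: E[X] = Σ_H E[X_H] = 15 · p^{3} = 15 · 125/216 = 625/72.
Numerically: E[X] ≈ 8.6806.

E[X] = 15 · (5/6)^{3} = 625/72 ≈ 8.6806.


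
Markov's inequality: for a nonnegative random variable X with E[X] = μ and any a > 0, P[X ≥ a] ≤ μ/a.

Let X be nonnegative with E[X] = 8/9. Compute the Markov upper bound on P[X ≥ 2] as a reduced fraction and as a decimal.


μ = E[X] = 8/9, a = 2.
Markov: P[X ≥ 2] ≤ μ/a = (8/9)/2 = 4/9.
Numerically: ≈ 0.4444.
(Since a = 2 > μ = 0.8889, the bound 4/9 is < 1 and informative.)

P[X ≥ 2] ≤ 4/9 ≈ 0.4444.


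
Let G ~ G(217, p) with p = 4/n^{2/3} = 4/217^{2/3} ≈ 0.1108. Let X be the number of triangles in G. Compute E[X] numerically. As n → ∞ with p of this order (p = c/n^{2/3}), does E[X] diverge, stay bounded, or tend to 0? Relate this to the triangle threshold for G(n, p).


Number of potential triangles: C(217, 3) = 1679580.
Each occurs with probability p³ ≈ (0.1108)³ ≈ 1.359128e-03.
By linearity: E[X] = C(217, 3)·p³ ≈ 1679580 · 1.359128e-03 ≈ 2282.7650.
Since α = 2/3 < 1, p = c/n^{2/3} ≫ 1/n is above the triangle threshold p ~ 1/n. Asymptotically E[X] ~ (c³/6)·n^{3(1−α)} = (4³/6)·n^{1} → ∞; triangles are abundant w.h.p.

E[X] ≈ 2282.7650; in regime p = Θ(1/n^{2/3}) E[X] diverges (above the triangle threshold p ~ 1/n).


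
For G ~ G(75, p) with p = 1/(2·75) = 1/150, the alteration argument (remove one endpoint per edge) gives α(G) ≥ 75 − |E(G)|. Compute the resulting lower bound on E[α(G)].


E[|E(G)|] = C(75, 2)·p = 2775 · (1/150) = 37/2.
E[α(G)] ≥ n − E[|E(G)|] = 75 − 37/2 = 113/2.
Numerically: ≈ 56.5000.
(This is only a lower bound; the true E[α(G)] may be larger.)

E[α(G)] ≥ 113/2 ≈ 56.5000.


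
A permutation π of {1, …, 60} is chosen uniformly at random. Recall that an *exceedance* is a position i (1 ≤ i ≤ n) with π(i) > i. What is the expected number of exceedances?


Write X = Σ_{i=1}^{60} X_i, where X_i = 1_{π(i) > i}.
For each fixed i, π(i) is uniform over {1, …, 60} (marginal of a uniform permutation), so P[π(i) > i] = (n − i)/n. Summing: Σ_{i=1}^{60} (n − i)/n = (0 + 1 + … + 59)/60 = 60(60 − 1)/(2·60) = (60 − 1)/2.
Hence E[X] = Σ_{i=1}^{60} (60 − i)/60 = 59/2 ≈ 29.5000.

E[X] = 59/2 = 29.5000.


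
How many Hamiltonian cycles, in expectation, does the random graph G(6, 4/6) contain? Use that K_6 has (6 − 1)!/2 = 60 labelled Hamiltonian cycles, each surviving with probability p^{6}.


K_6 has (6 − 1)!/2 = 60 labelled Hamiltonian cycles.
For each such Hamiltonian cycle H, let X_H = 1 if all 6 edges of H are present in G. Then P[X_H = 1] = p^{6} = (2/3)^{6} = 64/729.
Summing the indicators: E[X] = Σ_H E[X_H] = 60 · p^{6} = 60 · 64/729 = 1280/243.
Numerically: E[X] ≈ 5.2675.

E[X] = 60 · (2/3)^{6} = 1280/243 ≈ 5.2675.


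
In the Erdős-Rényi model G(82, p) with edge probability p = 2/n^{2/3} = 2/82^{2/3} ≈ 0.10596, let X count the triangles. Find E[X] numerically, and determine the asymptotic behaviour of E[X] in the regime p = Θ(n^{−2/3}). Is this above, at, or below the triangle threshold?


Number of potential triangles: C(82, 3) = 88560.
Each occurs with probability p³ ≈ (0.10596)³ ≈ 1.1897680e-03.
By linearity: E[X] = C(82, 3)·p³ ≈ 88560 · 1.1897680e-03 ≈ 105.36585.
Since α = 2/3 < 1, p = c/n^{2/3} ≫ 1/n is above the triangle threshold p ~ 1/n. Asymptotically E[X] ~ (c³/6)·n^{3(1−α)} = (2³/6)·n^{1} → ∞; triangles are abundant w.h.p.

E[X] ≈ 105.36585; in regime p = Θ(1/n^{2/3}) E[X] diverges (above the triangle threshold p ~ 1/n).


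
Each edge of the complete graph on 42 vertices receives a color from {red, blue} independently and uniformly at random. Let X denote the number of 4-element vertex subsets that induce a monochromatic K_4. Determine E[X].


Let X = Σ_S X_S over the C(42, 4) = 111930 subsets S of size 4, where X_S = 1 if the K_4 on S is monochromatic.
For a fixed S, the K_4 on S has C(4, 2) = 6 edges. P[all 6 edges red] = (1/2)^6, and likewise for blue, so P[monochromatic] = 2·(1/2)^6 = 2^{1 − 6} = 1/32.
By linearity of expectation: E[X] = C(42, 4) · 2^{1 − 6} = 111930 · 1/32 = 55965/16.
Numerically: E[X] ≈ 3497.81250.

E[X] = C(42,4)·2^(1−C(4,2)) = 55965/16 ≈ 3497.81250.


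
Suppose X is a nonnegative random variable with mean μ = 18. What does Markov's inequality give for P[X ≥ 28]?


μ = E[X] = 18, a = 28.
Markov: P[X ≥ 28] ≤ μ/a = (18)/28 = 9/14.
Numerically: ≈ 0.6429.
(Since a = 28 > μ = 18.0000, the bound 9/14 is < 1 and informative.)

P[X ≥ 28] ≤ 9/14 ≈ 0.6429.


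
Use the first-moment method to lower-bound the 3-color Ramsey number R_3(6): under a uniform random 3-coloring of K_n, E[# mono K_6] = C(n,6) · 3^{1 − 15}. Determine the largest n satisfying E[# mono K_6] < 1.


We need C(n, 6) · 3^{1 − 15} < 1, i.e. C(n, 6) < 3^{15 − 1} = 4782969.
Check values of n near the boundary:
  n = 35: C(35, 6) = 1623160; 1623160 < 4782969? YES
  n = 36: C(36, 6) = 1947792; 1947792 < 4782969? YES
  n = 37: C(37, 6) = 2324784; 2324784 < 4782969? YES
  n = 38: C(38, 6) = 2760681; 2760681 < 4782969? YES
  n = 39: C(39, 6) = 3262623; 3262623 < 4782969? YES
  n = 40: C(40, 6) = 3838380; 3838380 < 4782969? YES
  n = 41: C(41, 6) = 4496388; 4496388 < 4782969? YES
  n = 42: C(42, 6) = 5245786; 5245786 < 4782969? NO
  n = 43: C(43, 6) = 6096454; 6096454 < 4782969? NO
The largest n with C(n, 6) < 4782969 is n = 41 (where E[X] = 1498796/1594323 ≈ 0.94008). Hence R_3(6) > 41, i.e. R_3(6) ≥ 42.

Largest n = 41; hence R_3(6) > 41.


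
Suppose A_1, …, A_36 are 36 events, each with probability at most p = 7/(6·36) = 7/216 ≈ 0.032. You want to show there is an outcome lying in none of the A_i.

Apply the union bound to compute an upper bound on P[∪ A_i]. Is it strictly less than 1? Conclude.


Union bound: P[∪_{i=1}^{36} A_i] ≤ Σ_i P[A_i] ≤ 36·p = 36·(7/216) = 7/6.
Numerically: 7/6 ≈ 1.167.
Is 7/6 < 1? NO.
Since the bound 7/6 is ≥ 1, the union bound is uninformative here; it does NOT by itself certify existence.

36·p = 7/6 ≈ 1.167; existence NOT certified by the union bound.


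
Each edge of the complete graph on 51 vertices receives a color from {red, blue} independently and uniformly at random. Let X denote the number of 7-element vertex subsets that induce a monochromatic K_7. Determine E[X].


Let X = Σ_S X_S over the C(51, 7) = 115775100 subsets S of size 7, where X_S = 1 if the K_7 on S is monochromatic.
For a fixed S, the K_7 on S has C(7, 2) = 21 edges. P[all 21 edges red] = (1/2)^21, and likewise for blue, so P[monochromatic] = 2·(1/2)^21 = 2^{1 − 21} = 1/1048576.
By linearity of expectation: E[X] = C(51, 7) · 2^{1 − 21} = 115775100 · 1/1048576 = 28943775/262144.
Numerically: E[X] ≈ 110.412.

E[X] = C(51,7)·2^(1−C(7,2)) = 28943775/262144 ≈ 110.412.


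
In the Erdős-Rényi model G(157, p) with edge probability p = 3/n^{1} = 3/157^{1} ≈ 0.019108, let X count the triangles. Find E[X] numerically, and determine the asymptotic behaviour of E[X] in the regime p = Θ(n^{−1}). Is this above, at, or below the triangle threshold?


Number of potential triangles: C(157, 3) = 632710.
Each occurs with probability p³ ≈ (0.019108)³ ≈ 6.9769371e-06.
By linearity: E[X] = C(157, 3)·p³ ≈ 632710 · 6.9769371e-06 ≈ 4.41438.
Here α = 1, so p = 3/n is exactly at the triangle threshold p ~ 1/n. Asymptotically E[X] → c³/6 = 3³/6 = 9/2 ≈ 4.50000, a bounded constant. In this regime the triangle count is asymptotically Poisson(c³/6).

E[X] ≈ 4.41438; in regime p = Θ(1/n^{1}) E[X] stays bounded (at the triangle threshold p ~ 1/n).


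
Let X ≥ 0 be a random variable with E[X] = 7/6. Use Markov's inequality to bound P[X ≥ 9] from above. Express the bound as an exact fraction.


μ = E[X] = 7/6, a = 9.
Markov: P[X ≥ 9] ≤ μ/a = (7/6)/9 = 7/54.
Numerically: ≈ 0.1296.
(Since a = 9 > μ = 1.1667, the bound 7/54 is < 1 and informative.)

P[X ≥ 9] ≤ 7/54 ≈ 0.1296.


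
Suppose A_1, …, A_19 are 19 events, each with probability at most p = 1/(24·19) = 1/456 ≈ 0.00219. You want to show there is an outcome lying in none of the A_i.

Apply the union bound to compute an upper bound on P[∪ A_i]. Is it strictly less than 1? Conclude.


Union bound: P[∪_{i=1}^{19} A_i] ≤ Σ_i P[A_i] ≤ 19·p = 19·(1/456) = 1/24.
Numerically: 1/24 ≈ 0.04167.
Is 1/24 < 1? YES.
Since P[∪ A_i] ≤ 1/24 < 1, the complement has P[∩ A_i^c] ≥ 1 − 1/24 = 23/24 > 0, so some outcome avoids every A_i.

19·p = 1/24 ≈ 0.04167; existence CERTIFIED by the union bound.


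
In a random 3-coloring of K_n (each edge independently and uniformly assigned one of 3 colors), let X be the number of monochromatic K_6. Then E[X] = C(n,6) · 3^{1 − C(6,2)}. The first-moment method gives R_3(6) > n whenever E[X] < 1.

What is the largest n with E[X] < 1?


We need C(n, 6) · 3^{1 − 15} < 1, i.e. C(n, 6) < 3^{15 − 1} = 4782969.
Check values of n near the boundary:
  n = 37: C(37, 6) = 2324784; 2324784 < 4782969? YES
  n = 38: C(38, 6) = 2760681; 2760681 < 4782969? YES
  n = 39: C(39, 6) = 3262623; 3262623 < 4782969? YES
  n = 40: C(40, 6) = 3838380; 3838380 < 4782969? YES
  n = 41: C(41, 6) = 4496388; 4496388 < 4782969? YES
  n = 42: C(42, 6) = 5245786; 5245786 < 4782969? NO
The largest n with C(n, 6) < 4782969 is n = 41 (where E[X] = 1498796/1594323 ≈ 0.940). Hence R_3(6) > 41, i.e. R_3(6) ≥ 42.

Largest n = 41; hence R_3(6) > 41.


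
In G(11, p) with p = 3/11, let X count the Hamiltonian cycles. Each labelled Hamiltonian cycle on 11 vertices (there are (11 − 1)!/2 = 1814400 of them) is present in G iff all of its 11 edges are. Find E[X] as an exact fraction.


K_11 has (11 − 1)!/2 = 1814400 labelled Hamiltonian cycles.
For each such Hamiltonian cycle H, let X_H = 1 if all 11 edges of H are present in G. Then P[X_H = 1] = p^{11} = (3/11)^{11} = 177147/285311670611.
Summing the indicators: E[X] = Σ_H E[X_H] = 1814400 · p^{11} = 1814400 · 177147/285311670611 = 321415516800/285311670611.
Numerically: E[X] ≈ 1.127.

E[X] = 1814400 · (3/11)^{11} = 321415516800/285311670611 ≈ 1.127.


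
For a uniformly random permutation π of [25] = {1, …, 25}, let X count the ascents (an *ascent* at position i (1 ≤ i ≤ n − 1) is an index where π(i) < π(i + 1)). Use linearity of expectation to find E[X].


Write X = Σ X_I over i = 1, …, 24, with X_I the indicator of one ascent.
There are 24 indicators.
For each fixed i, the pair (π(i), π(i+1)) is a uniformly random ordered pair of distinct values from {1, …, 25}; by symmetry P[π(i) < π(i+1)] = 1/2.
By linearity: E[X] = 24 · (1/2) = (25 − 1) · (1/2) = 12 ≈ 12.00000.

E[X] = 12 = 12.00000.


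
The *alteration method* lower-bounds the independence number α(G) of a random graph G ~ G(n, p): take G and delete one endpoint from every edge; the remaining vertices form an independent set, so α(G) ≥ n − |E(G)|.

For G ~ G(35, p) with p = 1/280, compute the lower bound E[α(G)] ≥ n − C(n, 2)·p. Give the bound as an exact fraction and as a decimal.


E[|E(G)|] = C(35, 2)·p = 595 · (1/280) = 17/8.
E[α(G)] ≥ n − E[|E(G)|] = 35 − 17/8 = 263/8.
Numerically: ≈ 32.87500.
(This is only a lower bound; the true E[α(G)] may be larger.)

E[α(G)] ≥ 263/8 ≈ 32.87500.


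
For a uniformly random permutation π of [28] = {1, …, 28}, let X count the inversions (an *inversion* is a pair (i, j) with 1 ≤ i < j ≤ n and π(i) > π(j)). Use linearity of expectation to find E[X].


Write X = Σ X_I over the C(28, 2) = 378 pairs i < j, with X_I the indicator of one inversion.
There are 378 indicators.
For each fixed pair i < j, the values π(i) and π(j) are two distinct elements of {1, …, 28} in uniformly random order; by symmetry P[π(i) > π(j)] = 1/2.
By linearity: E[X] = 378 · (1/2) = C(28, 2) · (1/2) = 378/2 = 189 ≈ 189.0000.

E[X] = 189 = 189.0000.


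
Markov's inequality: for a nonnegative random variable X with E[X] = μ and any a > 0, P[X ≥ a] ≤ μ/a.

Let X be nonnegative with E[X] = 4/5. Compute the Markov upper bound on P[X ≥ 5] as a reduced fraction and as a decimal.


μ = E[X] = 4/5, a = 5.
Markov: P[X ≥ 5] ≤ μ/a = (4/5)/5 = 4/25.
Numerically: ≈ 0.1600.
(Since a = 5 > μ = 0.8000, the bound 4/25 is < 1 and informative.)

P[X ≥ 5] ≤ 4/25 ≈ 0.1600.


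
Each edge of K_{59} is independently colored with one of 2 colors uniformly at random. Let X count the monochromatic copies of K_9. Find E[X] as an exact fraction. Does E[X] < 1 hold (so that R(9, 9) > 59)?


E[X] = C(59, 9) · 2^{1 − 36} = 12565671261 · 2^{−35} = 12565671261/34359738368.
As a reduced fraction: E[X] = 12565671261/34359738368 ≈ 0.3657092.
Is E[X] < 1? YES.
Since E[X] < 1, there exists a 2-coloring of K_{59} with no monochromatic K_9; hence R(9, 9) > 59.

E[X] = 12565671261/34359738368 ≈ 0.3657092; E[X] < 1, so R(9, 9) > 59.


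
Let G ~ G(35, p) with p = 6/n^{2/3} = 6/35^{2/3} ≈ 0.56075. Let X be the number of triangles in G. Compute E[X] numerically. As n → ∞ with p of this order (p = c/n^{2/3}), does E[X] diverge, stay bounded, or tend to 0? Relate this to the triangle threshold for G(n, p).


Number of potential triangles: C(35, 3) = 6545.
Each occurs with probability p³ ≈ (0.56075)³ ≈ 1.7632653e-01.
By linearity: E[X] = C(35, 3)·p³ ≈ 6545 · 1.7632653e-01 ≈ 1154.05714.
Since α = 2/3 < 1, p = c/n^{2/3} ≫ 1/n is above the triangle threshold p ~ 1/n. Asymptotically E[X] ~ (c³/6)·n^{3(1−α)} = (6³/6)·n^{1} → ∞; triangles are abundant w.h.p.

E[X] ≈ 1154.05714; in regime p = Θ(1/n^{2/3}) E[X] diverges (above the triangle threshold p ~ 1/n).


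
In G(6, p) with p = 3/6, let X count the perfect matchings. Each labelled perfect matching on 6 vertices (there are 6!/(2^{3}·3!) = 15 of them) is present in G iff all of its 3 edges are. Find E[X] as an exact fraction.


K_6 has 6!/(2^{3}·3!) = 15 labelled perfect matchings.
For each such perfect matching H, let X_H = 1 if all 3 edges of H are present in G. Then P[X_H = 1] = p^{3} = (1/2)^{3} = 1/8.
Summing the indicators: E[X] = Σ_H E[X_H] = 15 · p^{3} = 15 · 1/8 = 15/8.
Numerically: E[X] ≈ 1.875.

E[X] = 15 · (1/2)^{3} = 15/8 ≈ 1.875.


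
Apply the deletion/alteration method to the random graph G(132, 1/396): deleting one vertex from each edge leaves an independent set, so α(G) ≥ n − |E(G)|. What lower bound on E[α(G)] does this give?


E[|E(G)|] = C(132, 2)·p = 8646 · (1/396) = 131/6.
E[α(G)] ≥ n − E[|E(G)|] = 132 − 131/6 = 661/6.
Numerically: ≈ 110.167.
(This is only a lower bound; the true E[α(G)] may be larger.)

E[α(G)] ≥ 661/6 ≈ 110.167.


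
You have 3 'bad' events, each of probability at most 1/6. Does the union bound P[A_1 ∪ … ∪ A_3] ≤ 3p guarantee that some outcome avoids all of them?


Union bound: P[∪_{i=1}^{3} A_i] ≤ Σ_i P[A_i] ≤ 3·p = 3·(1/6) = 1/2.
Numerically: 1/2 ≈ 0.5000.
Is 1/2 < 1? YES.
Since P[∪ A_i] ≤ 1/2 < 1, the complement has P[∩ A_i^c] ≥ 1 − 1/2 = 1/2 > 0, so some outcome avoids every A_i.

3·p = 1/2 ≈ 0.5000; existence CERTIFIED by the union bound.


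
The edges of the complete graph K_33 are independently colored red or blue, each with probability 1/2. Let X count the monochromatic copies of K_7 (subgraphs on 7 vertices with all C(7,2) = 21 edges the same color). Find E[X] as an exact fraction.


Let X = Σ_S X_S over the C(33, 7) = 4272048 subsets S of size 7, where X_S = 1 if the K_7 on S is monochromatic.
For a fixed S, the K_7 on S has C(7, 2) = 21 edges. P[all 21 edges red] = (1/2)^21, and likewise for blue, so P[monochromatic] = 2·(1/2)^21 = 2^{1 − 21} = 1/1048576.
By linearity of expectation: E[X] = C(33, 7) · 2^{1 − 21} = 4272048 · 1/1048576 = 267003/65536.
Numerically: E[X] ≈ 4.074.

E[X] = C(33,7)·2^(1−C(7,2)) = 267003/65536 ≈ 4.074.


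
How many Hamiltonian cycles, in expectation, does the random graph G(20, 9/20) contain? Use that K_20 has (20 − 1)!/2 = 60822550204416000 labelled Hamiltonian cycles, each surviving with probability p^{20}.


K_20 has (20 − 1)!/2 = 60822550204416000 labelled Hamiltonian cycles.
For each such Hamiltonian cycle H, let X_H = 1 if all 20 edges of H are present in G. Then P[X_H = 1] = p^{20} = (9/20)^{20} = 12157665459056928801/104857600000000000000000000.
By linearity: E[X] = Σ_H E[X_H] = 60822550204416000 · p^{20} = 60822550204416000 · 12157665459056928801/104857600000000000000000000 = 180532279724605553545860280221/25600000000000000000.
Numerically: E[X] ≈ 7.052e+09.

E[X] = 60822550204416000 · (9/20)^{20} = 180532279724605553545860280221/25600000000000000000 ≈ 7.052e+09.


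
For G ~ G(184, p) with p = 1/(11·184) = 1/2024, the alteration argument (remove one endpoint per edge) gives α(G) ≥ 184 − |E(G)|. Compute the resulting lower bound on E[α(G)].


E[|E(G)|] = C(184, 2)·p = 16836 · (1/2024) = 183/22.
E[α(G)] ≥ n − E[|E(G)|] = 184 − 183/22 = 3865/22.
Numerically: ≈ 175.682.
(This is only a lower bound; the true E[α(G)] may be larger.)

E[α(G)] ≥ 3865/22 ≈ 175.682.


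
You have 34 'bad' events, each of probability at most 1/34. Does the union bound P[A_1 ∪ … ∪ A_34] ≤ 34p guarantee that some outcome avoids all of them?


Union bound: P[∪_{i=1}^{34} A_i] ≤ Σ_i P[A_i] ≤ 34·p = 34·(1/34) = 1.
Numerically: 1 ≈ 1.00000.
Is 1 < 1? NO.
Since the bound 1 is ≥ 1, the union bound is uninformative here; it does NOT by itself certify existence.

34·p = 1 ≈ 1.00000; existence NOT certified by the union bound.


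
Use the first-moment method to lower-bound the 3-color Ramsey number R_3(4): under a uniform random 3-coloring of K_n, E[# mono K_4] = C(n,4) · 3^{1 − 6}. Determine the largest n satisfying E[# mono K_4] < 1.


We need C(n, 4) · 3^{1 − 6} < 1, i.e. C(n, 4) < 3^{6 − 1} = 243.
Check values of n near the boundary:
  n = 6: C(6, 4) = 15; 15 < 243? YES
  n = 7: C(7, 4) = 35; 35 < 243? YES
  n = 8: C(8, 4) = 70; 70 < 243? YES
  n = 9: C(9, 4) = 126; 126 < 243? YES
  n = 10: C(10, 4) = 210; 210 < 243? YES
  n = 11: C(11, 4) = 330; 330 < 243? NO
The largest n with C(n, 4) < 243 is n = 10 (where E[X] = 70/81 ≈ 0.8641975). Hence R_3(4) > 10, i.e. R_3(4) ≥ 11.

Largest n = 10; hence R_3(4) > 10.


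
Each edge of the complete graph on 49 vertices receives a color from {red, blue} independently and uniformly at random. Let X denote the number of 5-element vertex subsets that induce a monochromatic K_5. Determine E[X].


Let X = Σ_S X_S over the C(49, 5) = 1906884 subsets S of size 5, where X_S = 1 if the K_5 on S is monochromatic.
For a fixed S, the K_5 on S has C(5, 2) = 10 edges. P[all 10 edges red] = (1/2)^10, and likewise for blue, so P[monochromatic] = 2·(1/2)^10 = 2^{1 − 10} = 1/512.
Summing: E[X] = C(49, 5) · 2^{1 − 10} = 1906884 · 1/512 = 476721/128.
Numerically: E[X] ≈ 3724.383.

E[X] = C(49,5)·2^(1−C(5,2)) = 476721/128 ≈ 3724.383.


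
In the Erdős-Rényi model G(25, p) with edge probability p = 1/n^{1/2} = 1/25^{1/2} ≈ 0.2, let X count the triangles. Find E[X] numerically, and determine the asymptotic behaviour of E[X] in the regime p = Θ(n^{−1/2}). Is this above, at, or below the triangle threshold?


Number of potential triangles: C(25, 3) = 2300.
Each occurs with probability p³ ≈ (0.2)³ ≈ 8.000000e-03.
By linearity: E[X] = C(25, 3)·p³ ≈ 2300 · 8.000000e-03 ≈ 18.4000.
Since α = 1/2 < 1, p = c/n^{1/2} ≫ 1/n is above the triangle threshold p ~ 1/n. Asymptotically E[X] ~ (c³/6)·n^{3(1−α)} = (1³/6)·n^{1.5} → ∞; triangles are abundant w.h.p.

E[X] ≈ 18.4000; in regime p = Θ(1/n^{1/2}) E[X] diverges (above the triangle threshold p ~ 1/n).


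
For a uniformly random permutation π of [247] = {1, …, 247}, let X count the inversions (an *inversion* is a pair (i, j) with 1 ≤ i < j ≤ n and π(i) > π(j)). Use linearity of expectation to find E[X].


Write X = Σ X_I over the C(247, 2) = 30381 pairs i < j, with X_I the indicator of one inversion.
There are 30381 indicators.
For each fixed pair i < j, the values π(i) and π(j) are two distinct elements of {1, …, 247} in uniformly random order; by symmetry P[π(i) > π(j)] = 1/2.
By linearity: E[X] = 30381 · (1/2) = C(247, 2) · (1/2) = 30381/2 = 30381/2 ≈ 15190.500.

E[X] = 30381/2 = 15190.500.


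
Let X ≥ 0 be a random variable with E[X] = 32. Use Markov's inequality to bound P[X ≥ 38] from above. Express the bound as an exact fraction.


μ = E[X] = 32, a = 38.
Markov: P[X ≥ 38] ≤ μ/a = (32)/38 = 16/19.
Numerically: ≈ 0.84211.
(Since a = 38 > μ = 32.00000, the bound 16/19 is < 1 and informative.)

P[X ≥ 38] ≤ 16/19 ≈ 0.84211.


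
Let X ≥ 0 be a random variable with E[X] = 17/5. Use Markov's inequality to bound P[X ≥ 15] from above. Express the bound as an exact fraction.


μ = E[X] = 17/5, a = 15.
Markov: P[X ≥ 15] ≤ μ/a = (17/5)/15 = 17/75.
Numerically: ≈ 0.227.
(Since a = 15 > μ = 3.400, the bound 17/75 is < 1 and informative.)

P[X ≥ 15] ≤ 17/75 ≈ 0.227.


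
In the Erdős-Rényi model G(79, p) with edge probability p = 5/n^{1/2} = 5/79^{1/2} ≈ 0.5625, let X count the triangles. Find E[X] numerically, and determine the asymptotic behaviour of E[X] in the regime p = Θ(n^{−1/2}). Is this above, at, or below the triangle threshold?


Number of potential triangles: C(79, 3) = 79079.
Each occurs with probability p³ ≈ (0.5625)³ ≈ 1.780202e-01.
By linearity: E[X] = C(79, 3)·p³ ≈ 79079 · 1.780202e-01 ≈ 14077.6624.
Since α = 1/2 < 1, p = c/n^{1/2} ≫ 1/n is above the triangle threshold p ~ 1/n. Asymptotically E[X] ~ (c³/6)·n^{3(1−α)} = (5³/6)·n^{1.5} → ∞; triangles are abundant w.h.p.

E[X] ≈ 14077.6624; in regime p = Θ(1/n^{1/2}) E[X] diverges (above the triangle threshold p ~ 1/n).


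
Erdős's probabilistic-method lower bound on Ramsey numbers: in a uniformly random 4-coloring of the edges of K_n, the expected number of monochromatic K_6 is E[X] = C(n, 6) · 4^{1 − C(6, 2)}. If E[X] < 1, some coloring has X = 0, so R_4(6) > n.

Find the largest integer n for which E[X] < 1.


We need C(n, 6) · 4^{1 − 15} < 1, i.e. C(n, 6) < 4^{15 − 1} = 268435456.
Check values of n near the boundary:
  n = 75: C(75, 6) = 201359550; 201359550 < 268435456? YES
  n = 76: C(76, 6) = 218618940; 218618940 < 268435456? YES
  n = 77: C(77, 6) = 237093780; 237093780 < 268435456? YES
  n = 78: C(78, 6) = 256851595; 256851595 < 268435456? YES
  n = 79: C(79, 6) = 277962685; 277962685 < 268435456? NO
  n = 80: C(80, 6) = 300500200; 300500200 < 268435456? NO
The largest n with C(n, 6) < 268435456 is n = 78 (where E[X] = 256851595/268435456 ≈ 0.956847). Hence R_4(6) > 78, i.e. R_4(6) ≥ 79.

Largest n = 78; hence R_4(6) > 78.


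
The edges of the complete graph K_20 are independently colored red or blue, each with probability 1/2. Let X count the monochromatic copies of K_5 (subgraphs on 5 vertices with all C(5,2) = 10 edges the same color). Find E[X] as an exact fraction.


Let X = Σ_S X_S over the C(20, 5) = 15504 subsets S of size 5, where X_S = 1 if the K_5 on S is monochromatic.
For a fixed S, the K_5 on S has C(5, 2) = 10 edges. P[all 10 edges red] = (1/2)^10, and likewise for blue, so P[monochromatic] = 2·(1/2)^10 = 2^{1 − 10} = 1/512.
By linearity of expectation: E[X] = C(20, 5) · 2^{1 − 10} = 15504 · 1/512 = 969/32.
Numerically: E[X] ≈ 30.281.

E[X] = C(20,5)·2^(1−C(5,2)) = 969/32 ≈ 30.281.


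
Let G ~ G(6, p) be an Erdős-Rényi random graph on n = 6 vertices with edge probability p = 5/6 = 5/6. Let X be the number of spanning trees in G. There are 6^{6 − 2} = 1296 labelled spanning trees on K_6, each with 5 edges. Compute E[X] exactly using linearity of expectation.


K_6 has 6^{6 − 2} = 1296 labelled spanning trees.
For each such spanning tree H, let X_H = 1 if all 5 edges of H are present in G. Then P[X_H = 1] = p^{5} = (5/6)^{5} = 3125/7776.
Summing the indicators: E[X] = Σ_H E[X_H] = 1296 · p^{5} = 1296 · 3125/7776 = 3125/6.
Numerically: E[X] ≈ 520.8.

E[X] = 1296 · (5/6)^{5} = 3125/6 ≈ 520.8.


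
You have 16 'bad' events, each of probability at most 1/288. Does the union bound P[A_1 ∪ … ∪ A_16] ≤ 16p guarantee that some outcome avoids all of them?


Union bound: P[∪_{i=1}^{16} A_i] ≤ Σ_i P[A_i] ≤ 16·p = 16·(1/288) = 1/18.
Numerically: 1/18 ≈ 0.056.
Is 1/18 < 1? YES.
Since P[∪ A_i] ≤ 1/18 < 1, the complement has P[∩ A_i^c] ≥ 1 − 1/18 = 17/18 > 0, so some outcome avoids every A_i.

16·p = 1/18 ≈ 0.056; existence CERTIFIED by the union bound.


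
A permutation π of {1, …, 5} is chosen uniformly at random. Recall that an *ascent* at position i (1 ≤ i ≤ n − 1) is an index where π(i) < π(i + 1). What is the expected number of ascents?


Write X = Σ X_I over i = 1, …, 4, with X_I the indicator of one ascent.
There are 4 indicators.
For each fixed i, the pair (π(i), π(i+1)) is a uniformly random ordered pair of distinct values from {1, …, 5}; by symmetry P[π(i) < π(i+1)] = 1/2.
By linearity: E[X] = 4 · (1/2) = (5 − 1) · (1/2) = 2 ≈ 2.000.

E[X] = 2 = 2.000.


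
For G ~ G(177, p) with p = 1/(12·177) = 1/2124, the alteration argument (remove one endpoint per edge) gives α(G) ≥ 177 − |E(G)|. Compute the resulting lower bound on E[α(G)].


E[|E(G)|] = C(177, 2)·p = 15576 · (1/2124) = 22/3.
E[α(G)] ≥ n − E[|E(G)|] = 177 − 22/3 = 509/3.
Numerically: ≈ 169.666667.
(This is only a lower bound; the true E[α(G)] may be larger.)

E[α(G)] ≥ 509/3 ≈ 169.666667.


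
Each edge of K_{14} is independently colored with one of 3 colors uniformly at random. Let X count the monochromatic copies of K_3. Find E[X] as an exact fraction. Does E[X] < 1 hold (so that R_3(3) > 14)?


E[X] = C(14, 3) · 3^{1 − 3} = 364 · 3^{−2} = 364/9.
As a reduced fraction: E[X] = 364/9 ≈ 40.4444.
Is E[X] < 1? NO.
Since E[X] ≥ 1, the first-moment bound is inconclusive at n = 14; it does NOT by itself certify R_3(3) > 14.

E[X] = 364/9 ≈ 40.4444; E[X] ≥ 1; first-moment method inconclusive here.


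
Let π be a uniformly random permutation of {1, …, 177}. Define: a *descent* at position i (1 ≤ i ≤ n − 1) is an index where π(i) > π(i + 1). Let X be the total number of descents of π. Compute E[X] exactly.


Write X = Σ X_I over i = 1, …, 176, with X_I the indicator of one descent.
There are 176 indicators.
For each fixed i, the pair (π(i), π(i+1)) is a uniformly random ordered pair of distinct values from {1, …, 177}; by symmetry P[π(i) > π(i+1)] = 1/2.
By linearity: E[X] = 176 · (1/2) = (177 − 1) · (1/2) = 88 ≈ 88.00000.

E[X] = 88 = 88.00000.


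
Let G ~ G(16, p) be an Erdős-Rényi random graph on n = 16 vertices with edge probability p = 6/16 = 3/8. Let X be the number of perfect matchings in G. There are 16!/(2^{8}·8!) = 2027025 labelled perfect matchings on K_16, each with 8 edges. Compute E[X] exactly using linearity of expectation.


K_16 has 16!/(2^{8}·8!) = 2027025 labelled perfect matchings.
For each such perfect matching H, let X_H = 1 if all 8 edges of H are present in G. Then P[X_H = 1] = p^{8} = (3/8)^{8} = 6561/16777216.
Summing the indicators: E[X] = Σ_H E[X_H] = 2027025 · p^{8} = 2027025 · 6561/16777216 = 13299311025/16777216.
Numerically: E[X] ≈ 793.

E[X] = 2027025 · (3/8)^{8} = 13299311025/16777216 ≈ 793.


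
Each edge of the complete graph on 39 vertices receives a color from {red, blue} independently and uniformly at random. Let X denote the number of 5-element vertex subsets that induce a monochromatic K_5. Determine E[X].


Let X = Σ_S X_S over the C(39, 5) = 575757 subsets S of size 5, where X_S = 1 if the K_5 on S is monochromatic.
For a fixed S, the K_5 on S has C(5, 2) = 10 edges. P[all 10 edges red] = (1/2)^10, and likewise for blue, so P[monochromatic] = 2·(1/2)^10 = 2^{1 − 10} = 1/512.
By linearity: E[X] = C(39, 5) · 2^{1 − 10} = 575757 · 1/512 = 575757/512.
Numerically: E[X] ≈ 1124.52539.

E[X] = C(39,5)·2^(1−C(5,2)) = 575757/512 ≈ 1124.52539.


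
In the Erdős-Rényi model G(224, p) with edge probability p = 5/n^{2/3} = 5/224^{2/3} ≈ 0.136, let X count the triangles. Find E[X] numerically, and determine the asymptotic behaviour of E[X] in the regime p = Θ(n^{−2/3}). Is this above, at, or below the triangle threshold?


Number of potential triangles: C(224, 3) = 1848224.
Each occurs with probability p³ ≈ (0.136)³ ≈ 2.49123e-03.
By linearity: E[X] = C(224, 3)·p³ ≈ 1848224 · 2.49123e-03 ≈ 4604.353.
Since α = 2/3 < 1, p = c/n^{2/3} ≫ 1/n is above the triangle threshold p ~ 1/n. Asymptotically E[X] ~ (c³/6)·n^{3(1−α)} = (5³/6)·n^{1} → ∞; triangles are abundant w.h.p.

E[X] ≈ 4604.353; in regime p = Θ(1/n^{2/3}) E[X] diverges (above the triangle threshold p ~ 1/n).


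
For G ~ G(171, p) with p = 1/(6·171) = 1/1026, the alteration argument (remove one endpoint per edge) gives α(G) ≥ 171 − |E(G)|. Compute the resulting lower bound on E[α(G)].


E[|E(G)|] = C(171, 2)·p = 14535 · (1/1026) = 85/6.
E[α(G)] ≥ n − E[|E(G)|] = 171 − 85/6 = 941/6.
Numerically: ≈ 156.8333.
(This is only a lower bound; the true E[α(G)] may be larger.)

E[α(G)] ≥ 941/6 ≈ 156.8333.


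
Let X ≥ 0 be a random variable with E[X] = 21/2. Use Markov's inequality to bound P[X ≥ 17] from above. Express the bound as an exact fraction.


μ = E[X] = 21/2, a = 17.
Markov: P[X ≥ 17] ≤ μ/a = (21/2)/17 = 21/34.
Numerically: ≈ 0.617647.
(Since a = 17 > μ = 10.500000, the bound 21/34 is < 1 and informative.)

P[X ≥ 17] ≤ 21/34 ≈ 0.617647.


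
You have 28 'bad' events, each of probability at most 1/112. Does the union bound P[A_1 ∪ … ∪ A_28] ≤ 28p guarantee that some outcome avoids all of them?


Union bound: P[∪_{i=1}^{28} A_i] ≤ Σ_i P[A_i] ≤ 28·p = 28·(1/112) = 1/4.
Numerically: 1/4 ≈ 0.250.
Is 1/4 < 1? YES.
Since P[∪ A_i] ≤ 1/4 < 1, the complement has P[∩ A_i^c] ≥ 1 − 1/4 = 3/4 > 0, so some outcome avoids every A_i.

28·p = 1/4 ≈ 0.250; existence CERTIFIED by the union bound.


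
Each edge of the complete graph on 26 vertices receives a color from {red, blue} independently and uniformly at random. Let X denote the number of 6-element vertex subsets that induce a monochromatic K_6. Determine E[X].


Let X = Σ_S X_S over the C(26, 6) = 230230 subsets S of size 6, where X_S = 1 if the K_6 on S is monochromatic.
For a fixed S, the K_6 on S has C(6, 2) = 15 edges. P[all 15 edges red] = (1/2)^15, and likewise for blue, so P[monochromatic] = 2·(1/2)^15 = 2^{1 − 15} = 1/16384.
By linearity: E[X] = C(26, 6) · 2^{1 − 15} = 230230 · 1/16384 = 115115/8192.
Numerically: E[X] ≈ 14.052124.

E[X] = C(26,6)·2^(1−C(6,2)) = 115115/8192 ≈ 14.052124.


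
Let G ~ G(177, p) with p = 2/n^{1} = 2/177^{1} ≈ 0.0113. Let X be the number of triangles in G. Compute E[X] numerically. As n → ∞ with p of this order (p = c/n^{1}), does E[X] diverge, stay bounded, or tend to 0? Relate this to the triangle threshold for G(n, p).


Number of potential triangles: C(177, 3) = 908600.
Each occurs with probability p³ ≈ (0.0113)³ ≈ 1.44268e-06.
By linearity: E[X] = C(177, 3)·p³ ≈ 908600 · 1.44268e-06 ≈ 1.311.
Here α = 1, so p = 2/n is exactly at the triangle threshold p ~ 1/n. Asymptotically E[X] → c³/6 = 2³/6 = 4/3 ≈ 1.333, a bounded constant. In this regime the triangle count is asymptotically Poisson(c³/6).

E[X] ≈ 1.311; in regime p = Θ(1/n^{1}) E[X] stays bounded (at the triangle threshold p ~ 1/n).


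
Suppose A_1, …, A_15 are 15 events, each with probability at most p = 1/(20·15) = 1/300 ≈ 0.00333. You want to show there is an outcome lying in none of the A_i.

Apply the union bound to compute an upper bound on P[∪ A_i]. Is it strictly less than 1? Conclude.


Union bound: P[∪_{i=1}^{15} A_i] ≤ Σ_i P[A_i] ≤ 15·p = 15·(1/300) = 1/20.
Numerically: 1/20 ≈ 0.05000.
Is 1/20 < 1? YES.
Since P[∪ A_i] ≤ 1/20 < 1, the complement has P[∩ A_i^c] ≥ 1 − 1/20 = 19/20 > 0, so some outcome avoids every A_i.

15·p = 1/20 ≈ 0.05000; existence CERTIFIED by the union bound.


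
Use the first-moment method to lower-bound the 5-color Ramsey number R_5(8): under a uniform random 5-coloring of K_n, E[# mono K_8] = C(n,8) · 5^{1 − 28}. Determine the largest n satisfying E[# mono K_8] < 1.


We need C(n, 8) · 5^{1 − 28} < 1, i.e. C(n, 8) < 5^{28 − 1} = 7450580596923828125.
Check values of n near the boundary:
  n = 857: C(857, 8) = 6983854138365964575; 6983854138365964575 < 7450580596923828125? YES
  n = 858: C(858, 8) = 7049584530256467771; 7049584530256467771 < 7450580596923828125? YES
  n = 859: C(859, 8) = 7115855595170747139; 7115855595170747139 < 7450580596923828125? YES
  n = 860: C(860, 8) = 7182671140665308145; 7182671140665308145 < 7450580596923828125? YES
  n = 861: C(861, 8) = 7250034996615275865; 7250034996615275865 < 7450580596923828125? YES
  n = 862: C(862, 8) = 7317951015318931845; 7317951015318931845 < 7450580596923828125? YES
  n = 863: C(863, 8) = 7386423071602617757; 7386423071602617757 < 7450580596923828125? YES
  n = 864: C(864, 8) = 7455455062926006708; 7455455062926006708 < 7450580596923828125? NO
  n = 865: C(865, 8) = 7525050909487743060; 7525050909487743060 < 7450580596923828125? NO
  n = 866: C(866, 8) = 7595214554331451620; 7595214554331451620 < 7450580596923828125? NO
The largest n with C(n, 8) < 7450580596923828125 is n = 863 (where E[X] = 7386423071602617757/7450580596923828125 ≈ 0.991). Hence R_5(8) > 863, i.e. R_5(8) ≥ 864.

Largest n = 863; hence R_5(8) > 863.


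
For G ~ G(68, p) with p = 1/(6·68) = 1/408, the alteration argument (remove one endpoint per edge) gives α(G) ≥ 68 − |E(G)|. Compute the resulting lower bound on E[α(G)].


E[|E(G)|] = C(68, 2)·p = 2278 · (1/408) = 67/12.
E[α(G)] ≥ n − E[|E(G)|] = 68 − 67/12 = 749/12.
Numerically: ≈ 62.4167.
(This is only a lower bound; the true E[α(G)] may be larger.)

E[α(G)] ≥ 749/12 ≈ 62.4167.


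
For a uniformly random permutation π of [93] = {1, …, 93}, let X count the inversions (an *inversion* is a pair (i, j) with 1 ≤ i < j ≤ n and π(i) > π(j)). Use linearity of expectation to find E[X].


Write X = Σ X_I over the C(93, 2) = 4278 pairs i < j, with X_I the indicator of one inversion.
There are 4278 indicators.
For each fixed pair i < j, the values π(i) and π(j) are two distinct elements of {1, …, 93} in uniformly random order; by symmetry P[π(i) > π(j)] = 1/2.
By linearity: E[X] = 4278 · (1/2) = C(93, 2) · (1/2) = 4278/2 = 2139 ≈ 2139.00000.

E[X] = 2139 = 2139.00000.


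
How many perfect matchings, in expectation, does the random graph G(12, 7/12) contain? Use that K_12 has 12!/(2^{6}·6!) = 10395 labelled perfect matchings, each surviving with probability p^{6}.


K_12 has 12!/(2^{6}·6!) = 10395 labelled perfect matchings.
For each such perfect matching H, let X_H = 1 if all 6 edges of H are present in G. Then P[X_H = 1] = p^{6} = (7/12)^{6} = 117649/2985984.
By linearity of expectation: E[X] = Σ_H E[X_H] = 10395 · p^{6} = 10395 · 117649/2985984 = 45294865/110592.
Numerically: E[X] ≈ 409.567.

E[X] = 10395 · (7/12)^{6} = 45294865/110592 ≈ 409.567.


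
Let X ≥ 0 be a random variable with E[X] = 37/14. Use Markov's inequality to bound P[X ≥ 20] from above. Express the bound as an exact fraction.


μ = E[X] = 37/14, a = 20.
Markov: P[X ≥ 20] ≤ μ/a = (37/14)/20 = 37/280.
Numerically: ≈ 0.1321.
(Since a = 20 > μ = 2.6429, the bound 37/280 is < 1 and informative.)

P[X ≥ 20] ≤ 37/280 ≈ 0.1321.


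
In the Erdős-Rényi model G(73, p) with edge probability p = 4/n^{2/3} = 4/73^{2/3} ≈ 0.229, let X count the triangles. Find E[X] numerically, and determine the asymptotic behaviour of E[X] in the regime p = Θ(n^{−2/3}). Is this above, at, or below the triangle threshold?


Number of potential triangles: C(73, 3) = 62196.
Each occurs with probability p³ ≈ (0.229)³ ≈ 1.200976e-02.
By linearity: E[X] = C(73, 3)·p³ ≈ 62196 · 1.200976e-02 ≈ 746.9589.
Since α = 2/3 < 1, p = c/n^{2/3} ≫ 1/n is above the triangle threshold p ~ 1/n. Asymptotically E[X] ~ (c³/6)·n^{3(1−α)} = (4³/6)·n^{1} → ∞; triangles are abundant w.h.p.

E[X] ≈ 746.9589; in regime p = Θ(1/n^{2/3}) E[X] diverges (above the triangle threshold p ~ 1/n).


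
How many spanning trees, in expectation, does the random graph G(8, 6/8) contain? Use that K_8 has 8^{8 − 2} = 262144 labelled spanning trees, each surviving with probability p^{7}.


K_8 has 8^{8 − 2} = 262144 labelled spanning trees.
For each such spanning tree H, let X_H = 1 if all 7 edges of H are present in G. Then P[X_H = 1] = p^{7} = (3/4)^{7} = 2187/16384.
By linearity of expectation: E[X] = Σ_H E[X_H] = 262144 · p^{7} = 262144 · 2187/16384 = 34992.
Numerically: E[X] ≈ 34992.

E[X] = 262144 · (3/4)^{7} = 34992 ≈ 34992.


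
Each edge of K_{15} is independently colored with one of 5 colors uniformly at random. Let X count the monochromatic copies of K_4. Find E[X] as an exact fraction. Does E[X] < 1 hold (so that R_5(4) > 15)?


E[X] = C(15, 4) · 5^{1 − 6} = 1365 · 5^{−5} = 1365/3125.
As a reduced fraction: E[X] = 273/625 ≈ 0.4368.
Is E[X] < 1? YES.
Since E[X] < 1, there exists a 5-coloring of K_{15} with no monochromatic K_4; hence R_5(4) > 15.

E[X] = 273/625 ≈ 0.4368; E[X] < 1, so R_5(4) > 15.


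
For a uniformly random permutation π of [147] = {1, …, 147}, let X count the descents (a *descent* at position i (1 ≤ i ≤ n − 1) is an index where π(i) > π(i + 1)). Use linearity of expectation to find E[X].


Write X = Σ X_I over i = 1, …, 146, with X_I the indicator of one descent.
There are 146 indicators.
For each fixed i, the pair (π(i), π(i+1)) is a uniformly random ordered pair of distinct values from {1, …, 147}; by symmetry P[π(i) > π(i+1)] = 1/2.
By linearity: E[X] = 146 · (1/2) = (147 − 1) · (1/2) = 73 ≈ 73.0000.

E[X] = 73 = 73.0000.


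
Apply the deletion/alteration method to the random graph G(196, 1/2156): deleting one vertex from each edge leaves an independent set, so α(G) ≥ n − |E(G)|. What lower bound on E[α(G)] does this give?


E[|E(G)|] = C(196, 2)·p = 19110 · (1/2156) = 195/22.
E[α(G)] ≥ n − E[|E(G)|] = 196 − 195/22 = 4117/22.
Numerically: ≈ 187.136.
(This is only a lower bound; the true E[α(G)] may be larger.)

E[α(G)] ≥ 4117/22 ≈ 187.136.


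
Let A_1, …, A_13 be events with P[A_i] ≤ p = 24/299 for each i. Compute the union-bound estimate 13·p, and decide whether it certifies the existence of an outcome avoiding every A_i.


Union bound: P[∪_{i=1}^{13} A_i] ≤ Σ_i P[A_i] ≤ 13·p = 13·(24/299) = 24/23.
Numerically: 24/23 ≈ 1.043478.
Is 24/23 < 1? NO.
Since the bound 24/23 is ≥ 1, the union bound is uninformative here; it does NOT by itself certify existence.

13·p = 24/23 ≈ 1.043478; existence NOT certified by the union bound.


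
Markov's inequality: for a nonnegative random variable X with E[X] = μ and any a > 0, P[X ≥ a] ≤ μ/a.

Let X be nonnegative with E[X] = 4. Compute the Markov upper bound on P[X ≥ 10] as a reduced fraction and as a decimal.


μ = E[X] = 4, a = 10.
Markov: P[X ≥ 10] ≤ μ/a = (4)/10 = 2/5.
Numerically: ≈ 0.400.
(Since a = 10 > μ = 4.000, the bound 2/5 is < 1 and informative.)

P[X ≥ 10] ≤ 2/5 ≈ 0.400.


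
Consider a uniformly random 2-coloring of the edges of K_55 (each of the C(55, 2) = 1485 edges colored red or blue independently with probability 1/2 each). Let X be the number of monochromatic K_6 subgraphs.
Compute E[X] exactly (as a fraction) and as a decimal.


Let X = Σ_S X_S over the C(55, 6) = 28989675 subsets S of size 6, where X_S = 1 if the K_6 on S is monochromatic.
For a fixed S, the K_6 on S has C(6, 2) = 15 edges. P[all 15 edges red] = (1/2)^15, and likewise for blue, so P[monochromatic] = 2·(1/2)^15 = 2^{1 − 15} = 1/16384.
By linearity: E[X] = C(55, 6) · 2^{1 − 15} = 28989675 · 1/16384 = 28989675/16384.
Numerically: E[X] ≈ 1769.389.

E[X] = C(55,6)·2^(1−C(6,2)) = 28989675/16384 ≈ 1769.389.
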